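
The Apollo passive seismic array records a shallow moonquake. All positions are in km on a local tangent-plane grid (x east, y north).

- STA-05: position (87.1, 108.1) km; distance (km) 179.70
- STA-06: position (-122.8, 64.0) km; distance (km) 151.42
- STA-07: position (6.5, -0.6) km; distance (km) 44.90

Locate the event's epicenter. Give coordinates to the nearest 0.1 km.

Circle about each station: (x − 87.1)² + (y − 108.1)² = 179.70²; (x + 122.8)² + (y − 64.0)² = 151.42²; (x − 6.5)² + (y + 0.6)² = 44.90².
Subtracting the STA-05 equation from the STA-06 and STA-07 equations removes the quadratic terms:
-419.8 x − 88.2 y = 9267.89
-161.2 x − 217.4 y = 11046.67
Solving the 2×2 system: x ≈ -13.5, y ≈ -40.8 km.
Check against STA-05 (with the unrounded x, y): √((x − 87.1)²+(y − 108.1)²) = 179.70 ≈ 179.70 km. ✓

x ≈ -13.5 km, y ≈ -40.8 km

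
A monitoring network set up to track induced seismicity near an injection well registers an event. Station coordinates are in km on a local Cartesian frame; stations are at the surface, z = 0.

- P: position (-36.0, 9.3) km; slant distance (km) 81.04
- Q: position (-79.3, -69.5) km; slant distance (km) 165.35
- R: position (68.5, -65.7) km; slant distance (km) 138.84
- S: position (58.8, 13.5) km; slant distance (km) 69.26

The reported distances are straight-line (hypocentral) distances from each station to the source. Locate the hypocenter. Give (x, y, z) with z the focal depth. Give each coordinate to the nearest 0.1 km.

(18.6, 59.8, 32.2)

Each station gives a sphere (x−x_i)² + (y−y_i)² + z² = d_i² (stations at z=0).
Subtracting the P sphere from Q and R: z² cancels, leaving linear equations in x and y:
-86.6 x − 157.6 y = -11036.89
209.0 x − 150.0 y = -5082.81
Solving: x ≈ 18.605, y ≈ 59.808 km (keep extra digits for the depth step; rounded: 18.6, 59.8).
Then from the P sphere: z² = 81.04² − (x + 36.0)² − (y − 9.3)² with x = 18.605, y = 59.808, so z ≈ 32.167 ≈ 32.2 km.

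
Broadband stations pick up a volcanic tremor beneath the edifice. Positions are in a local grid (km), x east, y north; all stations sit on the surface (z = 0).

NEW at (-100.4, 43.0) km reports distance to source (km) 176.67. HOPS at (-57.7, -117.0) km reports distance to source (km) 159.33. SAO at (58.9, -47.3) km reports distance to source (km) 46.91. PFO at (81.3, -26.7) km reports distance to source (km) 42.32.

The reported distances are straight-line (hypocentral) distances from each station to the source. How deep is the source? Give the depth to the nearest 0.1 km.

depth ≈ 36.3 km

Each station gives a sphere (x−x_i)² + (y−y_i)² + z² = d_i² (stations at z=0).
Subtracting the NEW sphere from HOPS and SAO: z² cancels, leaving linear equations in x and y:
85.4 x − 320.0 y = 10915.37
318.6 x − 180.6 y = 22789.08
Solving: x ≈ 61.496, y ≈ -17.699 km (keep extra digits for the depth step; rounded: 61.5, -17.7).
Then from the NEW sphere: z² = 176.67² − (x + 100.4)² − (y − 43.0)² with x = 61.496, y = -17.699, so z ≈ 36.299 ≈ 36.3 km.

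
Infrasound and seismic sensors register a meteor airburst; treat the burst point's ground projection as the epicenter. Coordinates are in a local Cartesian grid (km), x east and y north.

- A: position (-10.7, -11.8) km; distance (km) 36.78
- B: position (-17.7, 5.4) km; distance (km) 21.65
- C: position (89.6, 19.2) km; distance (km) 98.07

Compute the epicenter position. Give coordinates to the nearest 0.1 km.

x ≈ -8.3 km, y ≈ 24.9 km

Circle about each station: (x + 10.7)² + (y + 11.8)² = 36.78²; (x + 17.7)² + (y − 5.4)² = 21.65²; (x − 89.6)² + (y − 19.2)² = 98.07².
Subtracting the A equation from the B and C equations removes the quadratic terms:
-14.0 x + 34.4 y = 972.77
200.6 x + 62.0 y = -121.89
Solving the 2×2 system: x ≈ -8.3, y ≈ 24.9 km.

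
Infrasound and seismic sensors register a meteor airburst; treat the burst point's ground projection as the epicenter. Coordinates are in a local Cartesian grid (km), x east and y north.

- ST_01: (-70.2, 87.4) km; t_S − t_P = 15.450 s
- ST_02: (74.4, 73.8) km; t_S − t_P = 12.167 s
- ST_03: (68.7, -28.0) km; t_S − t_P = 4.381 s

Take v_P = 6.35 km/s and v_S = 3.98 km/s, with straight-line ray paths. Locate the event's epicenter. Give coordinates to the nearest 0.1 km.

25.8 km east, -46.5 km north

Distance from S−P lag: d = Δt · v_P v_S / (v_P − v_S) = Δt · (6.35·3.98)/(6.35−3.98) ≈ 10.6637·Δt.
So d_ST_01 = 164.75, d_ST_02 = 129.75, d_ST_03 = 46.72 km.
Circle about each station: (x + 70.2)² + (y − 87.4)² = 164.75²; (x − 74.4)² + (y − 73.8)² = 129.75²; (x − 68.7)² + (y + 28.0)² = 46.72².
Subtracting pairs of circle equations eliminates x²+y² and gives linear equations (the radical axes):
289.2 x − 27.2 y = 8722.50
277.8 x − 230.8 y = 17896.69
Solving the 2×2 system: x ≈ 25.8, y ≈ -46.5 km.
Check against ST_01 (with the unrounded x, y): √((x + 70.2)²+(y − 87.4)²) = 164.75 ≈ 164.75 km. ✓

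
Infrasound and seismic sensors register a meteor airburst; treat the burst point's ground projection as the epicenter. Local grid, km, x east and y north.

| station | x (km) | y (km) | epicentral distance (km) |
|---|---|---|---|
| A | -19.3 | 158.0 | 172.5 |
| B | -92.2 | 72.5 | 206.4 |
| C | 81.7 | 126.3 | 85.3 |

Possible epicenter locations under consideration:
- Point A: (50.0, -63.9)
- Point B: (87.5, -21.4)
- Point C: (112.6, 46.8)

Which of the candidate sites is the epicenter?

For each candidate, compare |candidate − station| to the reported distance:
Point A: residuals A 60.0, B 9.4, C 107.5 → max 107.5 km
Point B: residuals A 36.3, B 3.6, C 62.5 → max 62.5 km
Point C: residuals A 0.0, B 0.0, C 0.0 → max 0.0 km
Only Point C has all residuals ≈ 0.

Point C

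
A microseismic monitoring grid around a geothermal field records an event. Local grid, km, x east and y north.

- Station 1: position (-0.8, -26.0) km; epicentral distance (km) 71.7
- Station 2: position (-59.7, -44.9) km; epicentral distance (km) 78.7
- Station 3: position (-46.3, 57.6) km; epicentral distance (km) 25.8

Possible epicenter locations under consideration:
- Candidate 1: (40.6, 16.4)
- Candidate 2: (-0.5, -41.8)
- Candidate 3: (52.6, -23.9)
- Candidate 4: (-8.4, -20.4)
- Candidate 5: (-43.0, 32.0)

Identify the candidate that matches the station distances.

For each candidate, compare |candidate − station| to the reported distance:
Candidate 1: residuals Station 1 12.4, Station 2 38.8, Station 3 70.4 → max 70.4 km
Candidate 2: residuals Station 1 55.9, Station 2 19.4, Station 3 83.6 → max 83.6 km
Candidate 3: residuals Station 1 18.3, Station 2 35.5, Station 3 102.4 → max 102.4 km
Candidate 4: residuals Station 1 62.3, Station 2 21.8, Station 3 60.9 → max 62.3 km
Candidate 5: residuals Station 1 0.0, Station 2 0.0, Station 3 0.0 → max 0.0 km
Only Candidate 5 has all residuals ≈ 0.

Candidate 5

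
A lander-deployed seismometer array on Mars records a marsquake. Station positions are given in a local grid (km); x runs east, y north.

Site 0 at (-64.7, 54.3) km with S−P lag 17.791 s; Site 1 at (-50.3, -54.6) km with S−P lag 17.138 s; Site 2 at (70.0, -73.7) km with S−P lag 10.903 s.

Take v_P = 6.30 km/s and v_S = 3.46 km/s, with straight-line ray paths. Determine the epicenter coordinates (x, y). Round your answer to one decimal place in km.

64.4 km east, 9.8 km north

Distance from S−P lag: d = Δt · v_P v_S / (v_P − v_S) = Δt · (6.30·3.46)/(6.30−3.46) ≈ 7.6754·Δt.
So d_Site 0 = 136.55, d_Site 1 = 131.54, d_Site 2 = 83.68 km.
Circle about each station: (x + 64.7)² + (y − 54.3)² = 136.55²; (x + 50.3)² + (y + 54.6)² = 131.54²; (x − 70.0)² + (y + 73.7)² = 83.68².
Subtracting the Site 0 equation from the Site 1 and Site 2 equations removes the quadratic terms:
28.8 x − 217.8 y = -280.20
269.4 x − 256.0 y = 14840.67
Solving the 2×2 system: x ≈ 64.4, y ≈ 9.8 km.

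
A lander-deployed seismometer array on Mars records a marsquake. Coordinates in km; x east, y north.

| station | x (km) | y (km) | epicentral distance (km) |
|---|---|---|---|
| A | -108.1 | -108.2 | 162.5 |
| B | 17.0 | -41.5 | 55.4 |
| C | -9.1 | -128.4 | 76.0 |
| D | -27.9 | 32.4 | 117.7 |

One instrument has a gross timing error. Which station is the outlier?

D

Solve using three stations at a time. Using A, B, C (subtract circle equations pairwise → linear system) gives (x, y) ≈ (52.6, -84.0).
Distances from that point to each station vs reported:
  A: calculated 162.5 vs reported 162.5 → residual 0.0 km
  B: calculated 55.4 vs reported 55.4 → residual 0.0 km
  C: calculated 76.0 vs reported 76.0 → residual 0.0 km
  D: calculated 141.5 vs reported 117.7 → residual 23.8 km
A, B, C are mutually consistent (residuals ≈ 0); D is off by 23.8 km.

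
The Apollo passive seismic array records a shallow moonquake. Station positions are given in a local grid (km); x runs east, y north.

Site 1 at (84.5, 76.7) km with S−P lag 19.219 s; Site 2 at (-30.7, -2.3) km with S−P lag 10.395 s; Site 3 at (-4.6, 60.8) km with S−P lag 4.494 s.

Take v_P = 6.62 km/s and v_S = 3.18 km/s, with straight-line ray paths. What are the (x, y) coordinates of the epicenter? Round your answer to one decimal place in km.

Distance from S−P lag: d = Δt · v_P v_S / (v_P − v_S) = Δt · (6.62·3.18)/(6.62−3.18) ≈ 6.1197·Δt.
So d_Site 1 = 117.61, d_Site 2 = 63.61, d_Site 3 = 27.50 km.
Circle about each station: (x − 84.5)² + (y − 76.7)² = 117.61²; (x + 30.7)² + (y + 2.3)² = 63.61²; (x + 4.6)² + (y − 60.8)² = 27.50².
Subtracting the Site 1 equation from the Site 2 and Site 3 equations removes the quadratic terms:
-230.4 x − 158.0 y = -2289.48
-178.2 x − 31.8 y = 3770.52
Solving the 2×2 system: x ≈ -32.1, y ≈ 61.3 km.

-32.1 km east, 61.3 km north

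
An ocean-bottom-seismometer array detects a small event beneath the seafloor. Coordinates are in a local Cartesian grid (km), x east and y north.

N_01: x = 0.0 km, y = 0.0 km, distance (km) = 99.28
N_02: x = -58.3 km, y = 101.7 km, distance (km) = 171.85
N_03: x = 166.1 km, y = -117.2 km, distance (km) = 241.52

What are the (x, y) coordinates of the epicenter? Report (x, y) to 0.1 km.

Circle about each station: x² + y² = 99.28²; (x + 58.3)² + (y − 101.7)² = 171.85²; (x − 166.1)² + (y + 117.2)² = 241.52².
Subtracting pairs of circle equations eliminates x²+y² and gives linear equations (the radical axes):
-116.6 x + 203.4 y = -5934.12
332.2 x − 234.4 y = -7150.34
Solving the 2×2 system: x ≈ -70.7, y ≈ -69.7 km.
Check against N_01 (with the unrounded x, y): √(x²+y²) = 99.30 ≈ 99.28 km. ✓

(-70.7, -69.7)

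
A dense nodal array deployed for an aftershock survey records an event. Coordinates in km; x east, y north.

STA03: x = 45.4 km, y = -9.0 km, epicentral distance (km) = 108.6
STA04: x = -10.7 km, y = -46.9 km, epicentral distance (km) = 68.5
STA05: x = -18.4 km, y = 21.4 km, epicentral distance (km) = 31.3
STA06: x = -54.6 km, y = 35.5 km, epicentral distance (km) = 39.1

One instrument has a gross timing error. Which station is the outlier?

Solve using three stations at a time. Using STA03, STA04, STA06 (subtract circle equations pairwise → linear system) gives (x, y) ≈ (-63.0, -2.7).
Distances from that point to each station vs reported:
  STA03: calculated 108.6 vs reported 108.6 → residual 0.0 km
  STA04: calculated 68.5 vs reported 68.5 → residual 0.0 km
  STA05: calculated 50.7 vs reported 31.3 → residual 19.4 km
  STA06: calculated 39.1 vs reported 39.1 → residual 0.0 km
STA03, STA04, STA06 are mutually consistent (residuals ≈ 0); STA05 is off by 19.4 km.

STA05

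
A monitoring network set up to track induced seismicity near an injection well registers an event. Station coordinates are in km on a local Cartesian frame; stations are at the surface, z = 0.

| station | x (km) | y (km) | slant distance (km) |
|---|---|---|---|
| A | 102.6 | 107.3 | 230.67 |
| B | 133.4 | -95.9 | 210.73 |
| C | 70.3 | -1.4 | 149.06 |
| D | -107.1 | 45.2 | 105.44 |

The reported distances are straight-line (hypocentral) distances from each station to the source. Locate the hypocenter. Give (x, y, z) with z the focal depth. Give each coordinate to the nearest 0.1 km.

(-67.0, -44.0, 39.4)

Each station gives a sphere (x−x_i)² + (y−y_i)² + z² = d_i² (stations at z=0).
Subtracting the A sphere from B and C: z² cancels, leaving linear equations in x and y:
61.6 x − 406.4 y = 13753.84
-64.6 x − 217.4 y = 13893.77
Solving: x ≈ -67.003, y ≈ -43.999 km (keep extra digits for the depth step; rounded: -67.0, -44.0).
Then from the A sphere: z² = 230.67² − (x − 102.6)² − (y − 107.3)² with x = -67.003, y = -43.999, so z ≈ 39.396 ≈ 39.4 km.
Check against D (with the unrounded solution): distance 105.43 ≈ 105.44 km. ✓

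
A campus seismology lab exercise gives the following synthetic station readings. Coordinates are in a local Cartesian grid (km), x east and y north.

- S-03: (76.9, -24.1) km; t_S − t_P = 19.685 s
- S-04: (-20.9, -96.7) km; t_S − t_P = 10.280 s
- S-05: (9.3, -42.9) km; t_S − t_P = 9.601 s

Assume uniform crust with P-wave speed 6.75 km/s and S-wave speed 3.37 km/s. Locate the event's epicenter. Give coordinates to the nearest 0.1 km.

(-55.0, -36.5)

Distance from S−P lag: d = Δt · v_P v_S / (v_P − v_S) = Δt · (6.75·3.37)/(6.75−3.37) ≈ 6.7300·Δt.
So d_S-03 = 132.48, d_S-04 = 69.18, d_S-05 = 64.62 km.
Circle about each station: (x − 76.9)² + (y + 24.1)² = 132.48²; (x + 20.9)² + (y + 96.7)² = 69.18²; (x − 9.3)² + (y + 42.9)² = 64.62².
Subtracting pairs of circle equations eliminates x²+y² and gives linear equations (the radical axes):
-195.6 x − 145.2 y = 16058.36
-135.2 x − 37.6 y = 8807.69
Solving the 2×2 system: x ≈ -55.0, y ≈ -36.5 km.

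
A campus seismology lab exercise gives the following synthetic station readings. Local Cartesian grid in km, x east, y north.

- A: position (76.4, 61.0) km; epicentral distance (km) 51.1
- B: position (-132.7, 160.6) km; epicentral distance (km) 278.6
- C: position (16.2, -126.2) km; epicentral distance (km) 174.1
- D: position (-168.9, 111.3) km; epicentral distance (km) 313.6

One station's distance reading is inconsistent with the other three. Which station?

D

Solve using three stations at a time. Using A, B, C (subtract circle equations pairwise → linear system) gives (x, y) ≈ (108.6, 21.3).
Distances from that point to each station vs reported:
  A: calculated 51.1 vs reported 51.1 → residual 0.0 km
  B: calculated 278.6 vs reported 278.6 → residual 0.0 km
  C: calculated 174.1 vs reported 174.1 → residual 0.0 km
  D: calculated 291.7 vs reported 313.6 → residual 21.9 km
A, B, C are mutually consistent (residuals ≈ 0); D is off by 21.9 km.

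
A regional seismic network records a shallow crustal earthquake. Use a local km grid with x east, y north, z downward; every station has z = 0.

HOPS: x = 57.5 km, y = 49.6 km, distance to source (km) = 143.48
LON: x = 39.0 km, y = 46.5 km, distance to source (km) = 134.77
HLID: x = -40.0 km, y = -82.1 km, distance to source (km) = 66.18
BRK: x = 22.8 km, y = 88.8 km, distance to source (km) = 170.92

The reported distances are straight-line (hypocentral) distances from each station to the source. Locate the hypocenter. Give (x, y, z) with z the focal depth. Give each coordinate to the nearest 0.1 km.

x ≈ 3.1 km, y ≈ -73.6 km, depth ≈ 49.5 km

Each station gives a sphere (x−x_i)² + (y−y_i)² + z² = d_i² (stations at z=0).
Subtracting the HOPS sphere from LON and HLID: z² cancels, leaving linear equations in x and y:
-37.0 x − 6.2 y = 340.40
-195.0 x − 263.4 y = 18780.72
Solving: x ≈ 3.137, y ≈ -73.623 km (keep extra digits for the depth step; rounded: 3.1, -73.6).
Then from the HOPS sphere: z² = 143.48² − (x − 57.5)² − (y − 49.6)² with x = 3.137, y = -73.623, so z ≈ 49.470 ≈ 49.5 km.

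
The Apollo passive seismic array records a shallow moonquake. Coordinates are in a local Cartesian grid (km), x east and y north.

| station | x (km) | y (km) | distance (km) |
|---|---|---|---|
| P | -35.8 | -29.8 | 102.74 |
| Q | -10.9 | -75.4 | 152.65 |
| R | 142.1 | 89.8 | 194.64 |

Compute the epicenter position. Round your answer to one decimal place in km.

Circle about each station: (x + 35.8)² + (y + 29.8)² = 102.74²; (x + 10.9)² + (y + 75.4)² = 152.65²; (x − 142.1)² + (y − 89.8)² = 194.64².
Subtracting the P equation from the Q and R equations removes the quadratic terms:
49.8 x − 91.2 y = -9112.22
355.8 x + 239.2 y = -1242.45
Solving the 2×2 system: x ≈ -51.7, y ≈ 71.7 km.
Check against P (with the unrounded x, y): √((x + 35.8)²+(y + 29.8)²) = 102.73 ≈ 102.74 km. ✓

x ≈ -51.7 km, y ≈ 71.7 km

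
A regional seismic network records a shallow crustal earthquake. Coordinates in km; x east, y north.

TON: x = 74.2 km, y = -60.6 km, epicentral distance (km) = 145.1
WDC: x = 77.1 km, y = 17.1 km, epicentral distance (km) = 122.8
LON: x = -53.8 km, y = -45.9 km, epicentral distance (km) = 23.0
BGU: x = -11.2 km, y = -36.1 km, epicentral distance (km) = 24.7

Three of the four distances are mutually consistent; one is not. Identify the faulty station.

Solve using three stations at a time. Using WDC, LON, BGU (subtract circle equations pairwise → linear system) gives (x, y) ≈ (-35.6, -31.8).
Distances from that point to each station vs reported:
  TON: calculated 113.5 vs reported 145.1 → residual 31.6 km
  WDC: calculated 122.8 vs reported 122.8 → residual 0.0 km
  LON: calculated 23.1 vs reported 23.0 → residual 0.1 km
  BGU: calculated 24.8 vs reported 24.7 → residual 0.1 km
WDC, LON, BGU are mutually consistent (residuals ≈ 0); TON is off by 31.6 km.

TON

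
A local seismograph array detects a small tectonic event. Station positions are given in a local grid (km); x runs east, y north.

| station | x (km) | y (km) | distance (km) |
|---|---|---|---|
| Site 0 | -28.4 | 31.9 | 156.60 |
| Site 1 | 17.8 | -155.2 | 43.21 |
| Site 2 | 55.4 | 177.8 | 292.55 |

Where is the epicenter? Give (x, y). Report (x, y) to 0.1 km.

(29.5, -113.6)

Circle about each station: (x + 28.4)² + (y − 31.9)² = 156.60²; (x − 17.8)² + (y + 155.2)² = 43.21²; (x − 55.4)² + (y − 177.8)² = 292.55².
Subtracting pairs of circle equations eliminates x²+y² and gives linear equations (the radical axes):
92.4 x − 374.2 y = 45236.17
167.6 x + 291.8 y = -28204.11
Solving the 2×2 system: x ≈ 29.5, y ≈ -113.6 km.
Check against Site 0 (with the unrounded x, y): √((x + 28.4)²+(y − 31.9)²) = 156.60 ≈ 156.60 km. ✓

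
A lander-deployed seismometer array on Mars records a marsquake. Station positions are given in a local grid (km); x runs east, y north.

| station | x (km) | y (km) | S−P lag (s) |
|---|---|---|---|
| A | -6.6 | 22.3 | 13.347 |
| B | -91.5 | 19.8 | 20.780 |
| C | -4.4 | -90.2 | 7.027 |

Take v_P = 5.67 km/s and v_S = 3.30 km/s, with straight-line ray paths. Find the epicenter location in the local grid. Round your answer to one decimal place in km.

Distance from S−P lag: d = Δt · v_P v_S / (v_P − v_S) = Δt · (5.67·3.30)/(5.67−3.30) ≈ 7.8949·Δt.
So d_A = 105.37, d_B = 164.06, d_C = 55.48 km.
Circle about each station: (x + 6.6)² + (y − 22.3)² = 105.37²; (x + 91.5)² + (y − 19.8)² = 164.06²; (x + 4.4)² + (y + 90.2)² = 55.48².
Subtracting the A equation from the B and C equations removes the quadratic terms:
-169.8 x − 5.0 y = -7589.41
4.4 x − 225.0 y = 15639.36
Solving the 2×2 system: x ≈ 46.7, y ≈ -68.6 km.

46.7 km east, -68.6 km north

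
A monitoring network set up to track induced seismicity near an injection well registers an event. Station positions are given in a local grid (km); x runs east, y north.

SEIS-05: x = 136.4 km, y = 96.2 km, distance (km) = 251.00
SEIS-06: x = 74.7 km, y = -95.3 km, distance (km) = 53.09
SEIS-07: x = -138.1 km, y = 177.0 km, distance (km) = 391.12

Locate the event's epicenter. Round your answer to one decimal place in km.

Circle about each station: (x − 136.4)² + (y − 96.2)² = 251.00²; (x − 74.7)² + (y + 95.3)² = 53.09²; (x + 138.1)² + (y − 177.0)² = 391.12².
Subtracting the SEIS-05 equation from the SEIS-06 and SEIS-07 equations removes the quadratic terms:
-123.4 x − 383.0 y = 46985.23
-549.0 x + 161.6 y = -67432.64
Solving the 2×2 system: x ≈ 79.2, y ≈ -148.2 km.

79.2 km east, -148.2 km north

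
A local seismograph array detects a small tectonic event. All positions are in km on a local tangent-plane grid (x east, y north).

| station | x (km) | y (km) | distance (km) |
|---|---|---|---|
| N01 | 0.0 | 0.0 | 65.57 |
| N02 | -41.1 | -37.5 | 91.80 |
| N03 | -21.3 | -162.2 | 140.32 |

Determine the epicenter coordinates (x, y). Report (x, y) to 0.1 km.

50.6 km east, -41.7 km north

Circle about each station: x² + y² = 65.57²; (x + 41.1)² + (y + 37.5)² = 91.80²; (x + 21.3)² + (y + 162.2)² = 140.32².
Subtracting pairs of circle equations eliminates x²+y² and gives linear equations (the radical axes):
-82.2 x − 75.0 y = -1032.36
-42.6 x − 324.4 y = 11372.25
Solving the 2×2 system: x ≈ 50.6, y ≈ -41.7 km.
Check against N01 (with the unrounded x, y): √(x²+y²) = 65.58 ≈ 65.57 km. ✓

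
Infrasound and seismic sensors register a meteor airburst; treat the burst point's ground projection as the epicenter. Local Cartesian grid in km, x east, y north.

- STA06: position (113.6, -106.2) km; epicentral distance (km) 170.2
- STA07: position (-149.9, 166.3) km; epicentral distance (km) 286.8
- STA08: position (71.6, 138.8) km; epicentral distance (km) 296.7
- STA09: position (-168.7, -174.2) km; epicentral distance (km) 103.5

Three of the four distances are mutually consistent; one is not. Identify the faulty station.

Solve using three stations at a time. Using STA07, STA08, STA09 (subtract circle equations pairwise → linear system) gives (x, y) ≈ (-85.2, -113.1).
Distances from that point to each station vs reported:
  STA06: calculated 198.9 vs reported 170.2 → residual 28.7 km
  STA07: calculated 286.8 vs reported 286.8 → residual 0.0 km
  STA08: calculated 296.7 vs reported 296.7 → residual 0.0 km
  STA09: calculated 103.5 vs reported 103.5 → residual 0.0 km
STA07, STA08, STA09 are mutually consistent (residuals ≈ 0); STA06 is off by 28.7 km.

STA06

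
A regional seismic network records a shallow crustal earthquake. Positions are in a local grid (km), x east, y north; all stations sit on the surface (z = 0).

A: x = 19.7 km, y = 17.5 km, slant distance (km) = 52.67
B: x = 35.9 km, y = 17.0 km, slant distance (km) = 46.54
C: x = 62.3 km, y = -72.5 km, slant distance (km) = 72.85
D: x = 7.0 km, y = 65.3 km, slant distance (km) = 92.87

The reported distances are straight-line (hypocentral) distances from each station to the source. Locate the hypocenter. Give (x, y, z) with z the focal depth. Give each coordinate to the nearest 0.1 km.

Each station gives a sphere (x−x_i)² + (y−y_i)² + z² = d_i² (stations at z=0).
Subtracting the A sphere from B and C: z² cancels, leaving linear equations in x and y:
32.4 x − 1.0 y = 1491.63
85.2 x − 180.0 y = 5910.21
Solving: x ≈ 45.692, y ≈ -11.207 km (keep extra digits for the depth step; rounded: 45.7, -11.2).
Then from the A sphere: z² = 52.67² − (x − 19.7)² − (y − 17.5)² with x = 45.692, y = -11.207, so z ≈ 35.699 ≈ 35.7 km.
Check against D (with the unrounded solution): distance 92.87 ≈ 92.87 km. ✓

x ≈ 45.7 km, y ≈ -11.2 km, depth ≈ 35.7 km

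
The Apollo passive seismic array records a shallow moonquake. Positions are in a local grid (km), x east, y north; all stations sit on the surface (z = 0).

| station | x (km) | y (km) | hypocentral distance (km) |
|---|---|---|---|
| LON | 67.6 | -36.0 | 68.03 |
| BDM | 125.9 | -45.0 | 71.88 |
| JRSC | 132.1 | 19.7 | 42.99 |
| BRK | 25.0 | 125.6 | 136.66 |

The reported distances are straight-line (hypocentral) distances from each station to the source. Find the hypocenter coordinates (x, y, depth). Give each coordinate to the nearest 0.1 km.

(100.8, 15.7, 29.2)

Each station gives a sphere (x−x_i)² + (y−y_i)² + z² = d_i² (stations at z=0).
Subtracting the LON sphere from BDM and JRSC: z² cancels, leaving linear equations in x and y:
116.6 x − 18.0 y = 11471.40
129.0 x + 111.4 y = 14752.68
Solving: x ≈ 100.806, y ≈ 15.698 km (keep extra digits for the depth step; rounded: 100.8, 15.7).
Then from the LON sphere: z² = 68.03² − (x − 67.6)² − (y + 36.0)² with x = 100.806, y = 15.698, so z ≈ 29.202 ≈ 29.2 km.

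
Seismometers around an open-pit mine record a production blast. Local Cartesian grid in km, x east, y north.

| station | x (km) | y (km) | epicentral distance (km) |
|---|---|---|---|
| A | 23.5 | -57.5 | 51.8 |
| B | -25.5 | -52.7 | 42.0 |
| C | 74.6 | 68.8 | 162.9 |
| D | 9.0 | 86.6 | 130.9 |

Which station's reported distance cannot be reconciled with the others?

Solve using three stations at a time. Using B, C, D (subtract circle equations pairwise → linear system) gives (x, y) ≈ (-58.0, -25.9).
Distances from that point to each station vs reported:
  A: calculated 87.4 vs reported 51.8 → residual 35.6 km
  B: calculated 42.1 vs reported 42.0 → residual 0.1 km
  C: calculated 162.9 vs reported 162.9 → residual 0.0 km
  D: calculated 130.9 vs reported 130.9 → residual 0.0 km
B, C, D are mutually consistent (residuals ≈ 0); A is off by 35.6 km.

A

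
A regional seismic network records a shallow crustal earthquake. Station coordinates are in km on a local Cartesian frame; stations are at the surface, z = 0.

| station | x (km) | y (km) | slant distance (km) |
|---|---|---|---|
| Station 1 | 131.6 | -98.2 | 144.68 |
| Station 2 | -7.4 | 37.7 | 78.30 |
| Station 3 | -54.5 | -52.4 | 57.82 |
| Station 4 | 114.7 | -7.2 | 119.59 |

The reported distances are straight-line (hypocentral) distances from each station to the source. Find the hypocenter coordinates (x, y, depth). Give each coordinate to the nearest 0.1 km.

Each station gives a sphere (x−x_i)² + (y−y_i)² + z² = d_i² (stations at z=0).
Subtracting the Station 1 sphere from Station 2 and Station 3: z² cancels, leaving linear equations in x and y:
-278.0 x + 271.8 y = -10684.34
-372.2 x + 91.6 y = -3656.64
Solving: x ≈ 0.201, y ≈ -39.104 km (keep extra digits for the depth step; rounded: 0.2, -39.1).
Then from the Station 1 sphere: z² = 144.68² − (x − 131.6)² − (y + 98.2)² with x = 0.201, y = -39.104, so z ≈ 13.201 ≈ 13.2 km.

x ≈ 0.2 km, y ≈ -39.1 km, depth ≈ 13.2 km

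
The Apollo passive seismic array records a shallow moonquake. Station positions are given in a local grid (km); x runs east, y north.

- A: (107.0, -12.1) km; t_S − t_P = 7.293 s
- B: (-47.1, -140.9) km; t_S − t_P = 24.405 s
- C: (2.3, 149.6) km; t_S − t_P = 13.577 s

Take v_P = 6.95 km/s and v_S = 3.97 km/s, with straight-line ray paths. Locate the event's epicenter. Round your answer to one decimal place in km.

Distance from S−P lag: d = Δt · v_P v_S / (v_P − v_S) = Δt · (6.95·3.97)/(6.95−3.97) ≈ 9.2589·Δt.
So d_A = 67.53, d_B = 225.96, d_C = 125.71 km.
Circle about each station: (x − 107.0)² + (y + 12.1)² = 67.53²; (x + 47.1)² + (y + 140.9)² = 225.96²; (x − 2.3)² + (y − 149.6)² = 125.71².
Subtracting the A equation from the B and C equations removes the quadratic terms:
-308.2 x − 257.6 y = -36021.81
-209.4 x + 323.4 y = -452.66
Solving the 2×2 system: x ≈ 76.6, y ≈ 48.2 km.

x ≈ 76.6 km, y ≈ 48.2 km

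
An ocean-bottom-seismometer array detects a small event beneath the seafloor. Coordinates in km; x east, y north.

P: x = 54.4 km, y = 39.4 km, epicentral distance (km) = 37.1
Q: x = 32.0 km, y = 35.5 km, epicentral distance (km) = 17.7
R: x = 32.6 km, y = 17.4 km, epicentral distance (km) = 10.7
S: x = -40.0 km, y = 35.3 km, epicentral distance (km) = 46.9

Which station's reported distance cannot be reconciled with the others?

S

Solve using three stations at a time. Using P, Q, R (subtract circle equations pairwise → linear system) gives (x, y) ≈ (22.4, 20.6).
Distances from that point to each station vs reported:
  P: calculated 37.1 vs reported 37.1 → residual 0.0 km
  Q: calculated 17.7 vs reported 17.7 → residual 0.0 km
  R: calculated 10.7 vs reported 10.7 → residual 0.0 km
  S: calculated 64.1 vs reported 46.9 → residual 17.2 km
P, Q, R are mutually consistent (residuals ≈ 0); S is off by 17.2 km.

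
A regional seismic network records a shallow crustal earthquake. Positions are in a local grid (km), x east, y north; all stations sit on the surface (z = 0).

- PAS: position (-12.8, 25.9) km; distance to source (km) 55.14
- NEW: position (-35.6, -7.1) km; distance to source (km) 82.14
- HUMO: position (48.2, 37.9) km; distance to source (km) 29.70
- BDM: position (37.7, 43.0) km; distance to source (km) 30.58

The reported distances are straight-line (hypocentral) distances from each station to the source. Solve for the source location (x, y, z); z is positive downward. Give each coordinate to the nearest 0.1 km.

(37.1, 23.2, 23.3)

Each station gives a sphere (x−x_i)² + (y−y_i)² + z² = d_i² (stations at z=0).
Subtracting the PAS sphere from NEW and HUMO: z² cancels, leaving linear equations in x and y:
-45.6 x − 66.0 y = -3223.44
122.0 x + 24.0 y = 5083.33
Solving: x ≈ 37.101, y ≈ 23.206 km (keep extra digits for the depth step; rounded: 37.1, 23.2).
Then from the PAS sphere: z² = 55.14² − (x + 12.8)² − (y − 25.9)² with x = 37.101, y = 23.206, so z ≈ 23.303 ≈ 23.3 km.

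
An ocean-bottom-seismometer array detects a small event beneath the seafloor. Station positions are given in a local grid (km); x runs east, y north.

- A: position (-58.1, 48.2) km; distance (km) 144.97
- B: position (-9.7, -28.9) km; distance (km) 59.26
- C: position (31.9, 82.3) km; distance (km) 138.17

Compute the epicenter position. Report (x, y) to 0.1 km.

(43.3, -55.4)

Circle about each station: (x + 58.1)² + (y − 48.2)² = 144.97²; (x + 9.7)² + (y + 28.9)² = 59.26²; (x − 31.9)² + (y − 82.3)² = 138.17².
Subtracting the A equation from the B and C equations removes the quadratic terms:
96.8 x − 154.2 y = 12735.00
180.0 x + 68.2 y = 4017.40
Solving the 2×2 system: x ≈ 43.3, y ≈ -55.4 km.
Check against A (with the unrounded x, y): √((x + 58.1)²+(y − 48.2)²) = 144.97 ≈ 144.97 km. ✓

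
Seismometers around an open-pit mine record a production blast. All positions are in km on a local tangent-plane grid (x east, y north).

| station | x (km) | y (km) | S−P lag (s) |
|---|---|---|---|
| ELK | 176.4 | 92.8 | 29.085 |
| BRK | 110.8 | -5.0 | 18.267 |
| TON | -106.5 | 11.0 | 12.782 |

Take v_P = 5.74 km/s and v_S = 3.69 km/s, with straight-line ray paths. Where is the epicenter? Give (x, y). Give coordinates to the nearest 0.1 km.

-47.8 km east, -107.3 km north

Distance from S−P lag: d = Δt · v_P v_S / (v_P − v_S) = Δt · (5.74·3.69)/(5.74−3.69) ≈ 10.3320·Δt.
So d_ELK = 300.51, d_BRK = 188.73, d_TON = 132.06 km.
Circle about each station: (x − 176.4)² + (y − 92.8)² = 300.51²; (x − 110.8)² + (y + 5.0)² = 188.73²; (x + 106.5)² + (y − 11.0)² = 132.06².
Subtracting pairs of circle equations eliminates x²+y² and gives linear equations (the radical axes):
-131.2 x − 195.6 y = 27260.09
-565.8 x − 163.6 y = 44600.87
Solving the 2×2 system: x ≈ -47.8, y ≈ -107.3 km.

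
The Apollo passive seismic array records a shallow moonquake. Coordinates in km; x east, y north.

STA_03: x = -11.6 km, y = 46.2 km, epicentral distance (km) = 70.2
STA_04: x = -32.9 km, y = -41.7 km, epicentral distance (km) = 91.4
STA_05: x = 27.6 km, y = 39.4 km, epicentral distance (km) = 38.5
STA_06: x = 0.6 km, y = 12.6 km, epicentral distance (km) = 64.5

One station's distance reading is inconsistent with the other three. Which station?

STA_06

Solve using three stations at a time. Using STA_03, STA_04, STA_05 (subtract circle equations pairwise → linear system) gives (x, y) ≈ (45.5, 5.3).
Distances from that point to each station vs reported:
  STA_03: calculated 70.2 vs reported 70.2 → residual 0.0 km
  STA_04: calculated 91.4 vs reported 91.4 → residual 0.0 km
  STA_05: calculated 38.5 vs reported 38.5 → residual 0.0 km
  STA_06: calculated 45.4 vs reported 64.5 → residual 19.1 km
STA_03, STA_04, STA_05 are mutually consistent (residuals ≈ 0); STA_06 is off by 19.1 km.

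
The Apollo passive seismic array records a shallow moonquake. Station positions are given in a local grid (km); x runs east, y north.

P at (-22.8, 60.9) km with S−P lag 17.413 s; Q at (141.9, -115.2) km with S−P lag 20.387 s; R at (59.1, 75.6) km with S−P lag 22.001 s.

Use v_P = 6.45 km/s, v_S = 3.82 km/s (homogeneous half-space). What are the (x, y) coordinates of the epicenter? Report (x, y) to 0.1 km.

Distance from S−P lag: d = Δt · v_P v_S / (v_P − v_S) = Δt · (6.45·3.82)/(6.45−3.82) ≈ 9.3684·Δt.
So d_P = 163.13, d_Q = 190.99, d_R = 206.12 km.
Circle about each station: (x + 22.8)² + (y − 60.9)² = 163.13²; (x − 141.9)² + (y + 115.2)² = 190.99²; (x − 59.1)² + (y − 75.6)² = 206.12².
Subtracting pairs of circle equations eliminates x²+y² and gives linear equations (the radical axes):
329.4 x − 352.2 y = 19312.22
163.8 x + 29.4 y = -10894.54
Solving the 2×2 system: x ≈ -48.5, y ≈ -100.2 km.
Check against P (with the unrounded x, y): √((x + 22.8)²+(y − 60.9)²) = 163.16 ≈ 163.13 km. ✓

(-48.5, -100.2)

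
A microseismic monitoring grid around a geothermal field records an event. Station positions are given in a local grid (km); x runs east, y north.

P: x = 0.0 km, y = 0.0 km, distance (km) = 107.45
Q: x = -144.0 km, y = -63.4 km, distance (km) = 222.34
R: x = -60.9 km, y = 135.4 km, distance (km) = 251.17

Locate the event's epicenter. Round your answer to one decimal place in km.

Circle about each station: x² + y² = 107.45²; (x + 144.0)² + (y + 63.4)² = 222.34²; (x + 60.9)² + (y − 135.4)² = 251.17².
Subtracting the P equation from the Q and R equations removes the quadratic terms:
-288.0 x − 126.8 y = -13134.01
-121.8 x + 270.8 y = -29498.90
Solving the 2×2 system: x ≈ 78.1, y ≈ -73.8 km.

78.1 km east, -73.8 km north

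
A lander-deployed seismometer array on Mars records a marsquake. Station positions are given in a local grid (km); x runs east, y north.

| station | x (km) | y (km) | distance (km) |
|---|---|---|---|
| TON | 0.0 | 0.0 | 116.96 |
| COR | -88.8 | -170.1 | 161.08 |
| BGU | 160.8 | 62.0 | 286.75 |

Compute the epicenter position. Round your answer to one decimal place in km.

Circle about each station: x² + y² = 116.96²; (x + 88.8)² + (y + 170.1)² = 161.08²; (x − 160.8)² + (y − 62.0)² = 286.75².
Subtracting the TON equation from the COR and BGU equations removes the quadratic terms:
-177.6 x − 340.2 y = 24552.33
321.6 x + 124.0 y = -38845.28
Solving the 2×2 system: x ≈ -116.4, y ≈ -11.4 km.

(-116.4, -11.4)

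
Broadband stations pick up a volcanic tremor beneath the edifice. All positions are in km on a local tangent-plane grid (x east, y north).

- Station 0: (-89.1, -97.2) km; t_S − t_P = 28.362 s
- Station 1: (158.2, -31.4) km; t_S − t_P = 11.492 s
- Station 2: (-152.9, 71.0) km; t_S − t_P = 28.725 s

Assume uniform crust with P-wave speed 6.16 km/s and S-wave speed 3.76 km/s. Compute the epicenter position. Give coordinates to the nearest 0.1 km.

(124.3, 74.2)

Distance from S−P lag: d = Δt · v_P v_S / (v_P − v_S) = Δt · (6.16·3.76)/(6.16−3.76) ≈ 9.6507·Δt.
So d_Station 0 = 273.71, d_Station 1 = 110.91, d_Station 2 = 277.22 km.
Circle about each station: (x + 89.1)² + (y + 97.2)² = 273.71²; (x − 158.2)² + (y + 31.4)² = 110.91²; (x + 152.9)² + (y − 71.0)² = 277.22².
Subtracting the Station 0 equation from the Station 1 and Station 2 equations removes the quadratic terms:
494.6 x + 131.6 y = 71242.69
-127.6 x + 336.4 y = 9099.00
Solving the 2×2 system: x ≈ 124.3, y ≈ 74.2 km.
Check against Station 0 (with the unrounded x, y): √((x + 89.1)²+(y + 97.2)²) = 273.71 ≈ 273.71 km. ✓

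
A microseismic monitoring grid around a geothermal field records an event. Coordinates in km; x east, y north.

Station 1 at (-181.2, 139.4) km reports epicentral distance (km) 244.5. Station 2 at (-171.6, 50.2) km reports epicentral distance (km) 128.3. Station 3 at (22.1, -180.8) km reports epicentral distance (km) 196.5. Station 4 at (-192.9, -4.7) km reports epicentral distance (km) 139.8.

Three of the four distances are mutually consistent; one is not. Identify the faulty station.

Solve using three stations at a time. Using Station 2, Station 3, Station 4 (subtract circle equations pairwise → linear system) gives (x, y) ≈ (-53.2, 0.7).
Distances from that point to each station vs reported:
  Station 1: calculated 188.7 vs reported 244.5 → residual 55.8 km
  Station 2: calculated 128.3 vs reported 128.3 → residual 0.0 km
  Station 3: calculated 196.5 vs reported 196.5 → residual 0.0 km
  Station 4: calculated 139.8 vs reported 139.8 → residual 0.0 km
Station 2, Station 3, Station 4 are mutually consistent (residuals ≈ 0); Station 1 is off by 55.8 km.

Station 1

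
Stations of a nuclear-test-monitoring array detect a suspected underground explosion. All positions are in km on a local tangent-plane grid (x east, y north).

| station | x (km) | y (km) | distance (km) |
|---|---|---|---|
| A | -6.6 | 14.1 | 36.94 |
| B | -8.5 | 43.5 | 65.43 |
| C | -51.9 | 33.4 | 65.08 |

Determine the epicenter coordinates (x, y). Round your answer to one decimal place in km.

Circle about each station: (x + 6.6)² + (y − 14.1)² = 36.94²; (x + 8.5)² + (y − 43.5)² = 65.43²; (x + 51.9)² + (y − 33.4)² = 65.08².
Subtracting pairs of circle equations eliminates x²+y² and gives linear equations (the radical axes):
-3.8 x + 58.8 y = -1194.39
-90.6 x + 38.6 y = 695.96
Solving the 2×2 system: x ≈ -16.8, y ≈ -21.4 km.

x ≈ -16.8 km, y ≈ -21.4 km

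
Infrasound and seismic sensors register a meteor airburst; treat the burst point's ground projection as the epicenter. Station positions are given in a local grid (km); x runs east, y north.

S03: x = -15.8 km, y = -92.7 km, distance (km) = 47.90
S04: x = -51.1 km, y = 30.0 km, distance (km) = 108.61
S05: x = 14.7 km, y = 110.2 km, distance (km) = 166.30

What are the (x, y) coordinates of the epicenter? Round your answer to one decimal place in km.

15.1 km east, -56.1 km north

Circle about each station: (x + 15.8)² + (y + 92.7)² = 47.90²; (x + 51.1)² + (y − 30.0)² = 108.61²; (x − 14.7)² + (y − 110.2)² = 166.30².
Subtracting the S03 equation from the S04 and S05 equations removes the quadratic terms:
-70.6 x + 245.4 y = -14833.44
61.0 x + 405.8 y = -21844.08
Solving the 2×2 system: x ≈ 15.1, y ≈ -56.1 km.
Check against S03 (with the unrounded x, y): √((x + 15.8)²+(y + 92.7)²) = 47.90 ≈ 47.90 km. ✓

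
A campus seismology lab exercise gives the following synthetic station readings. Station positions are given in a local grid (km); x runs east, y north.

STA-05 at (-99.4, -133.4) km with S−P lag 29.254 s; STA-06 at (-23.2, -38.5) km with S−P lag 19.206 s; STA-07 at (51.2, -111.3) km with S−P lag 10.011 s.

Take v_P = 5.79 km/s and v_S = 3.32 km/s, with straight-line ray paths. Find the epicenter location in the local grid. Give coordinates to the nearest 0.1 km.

Distance from S−P lag: d = Δt · v_P v_S / (v_P − v_S) = Δt · (5.79·3.32)/(5.79−3.32) ≈ 7.7825·Δt.
So d_STA-05 = 227.67, d_STA-06 = 149.47, d_STA-07 = 77.91 km.
Circle about each station: (x + 99.4)² + (y + 133.4)² = 227.67²; (x + 23.2)² + (y + 38.5)² = 149.47²; (x − 51.2)² + (y + 111.3)² = 77.91².
Subtracting the STA-05 equation from the STA-06 and STA-07 equations removes the quadratic terms:
152.4 x + 189.8 y = 3836.92
301.2 x + 44.2 y = 33096.87
Solving the 2×2 system: x ≈ 121.2, y ≈ -77.1 km.

(121.2, -77.1)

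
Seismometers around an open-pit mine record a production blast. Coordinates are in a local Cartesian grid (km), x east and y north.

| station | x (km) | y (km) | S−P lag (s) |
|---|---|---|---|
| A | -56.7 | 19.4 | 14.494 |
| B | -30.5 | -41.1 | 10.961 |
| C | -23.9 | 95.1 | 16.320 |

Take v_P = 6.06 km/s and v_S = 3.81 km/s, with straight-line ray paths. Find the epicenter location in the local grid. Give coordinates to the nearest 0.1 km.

(81.8, -34.8)

Distance from S−P lag: d = Δt · v_P v_S / (v_P − v_S) = Δt · (6.06·3.81)/(6.06−3.81) ≈ 10.2616·Δt.
So d_A = 148.73, d_B = 112.48, d_C = 167.47 km.
Circle about each station: (x + 56.7)² + (y − 19.4)² = 148.73²; (x + 30.5)² + (y + 41.1)² = 112.48²; (x + 23.9)² + (y − 95.1)² = 167.47².
Subtracting the A equation from the B and C equations removes the quadratic terms:
52.4 x − 121.0 y = 8497.07
65.6 x + 151.4 y = 98.38
Solving the 2×2 system: x ≈ 81.8, y ≈ -34.8 km.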